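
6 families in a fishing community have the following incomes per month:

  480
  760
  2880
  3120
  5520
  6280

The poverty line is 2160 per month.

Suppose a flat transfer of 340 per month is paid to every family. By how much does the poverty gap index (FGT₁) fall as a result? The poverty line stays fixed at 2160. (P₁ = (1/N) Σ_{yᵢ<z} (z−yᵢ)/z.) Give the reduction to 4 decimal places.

0.0525

Before: below the line — 480, 760; poverty gap index (FGT₁) = 0.237654.
After the 340 transfer: below the line — 820, 1100; poverty gap index (FGT₁) = 0.185185.
Reduction = 0.237654 − 0.185185 = 0.0525.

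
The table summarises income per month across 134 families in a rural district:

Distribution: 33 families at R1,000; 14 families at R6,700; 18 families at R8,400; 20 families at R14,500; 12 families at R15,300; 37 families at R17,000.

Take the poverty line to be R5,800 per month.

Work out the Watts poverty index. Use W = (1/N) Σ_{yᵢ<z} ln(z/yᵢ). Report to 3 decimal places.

Below the line: 33×R1,000 (q = 33 of N = 134).
Log gaps: ln(5800/1000) = 1.7579 (×33).
W = 58.009311 / 134 = 0.433.

0.433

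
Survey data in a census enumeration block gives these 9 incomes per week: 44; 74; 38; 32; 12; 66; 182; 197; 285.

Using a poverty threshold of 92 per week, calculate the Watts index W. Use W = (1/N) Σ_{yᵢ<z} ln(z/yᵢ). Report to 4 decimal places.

Below the line: 12, 32, 38, 44, 66, 74 (q = 6 of N = 9).
Log gaps: ln(92/12) = 2.0369; ln(92/32) = 1.0561; ln(92/38) = 0.8842; ln(92/44) = 0.7376; ln(92/66) = 0.3321; ln(92/74) = 0.2177.
W = 5.264593 / 9 = 0.5850.

0.5850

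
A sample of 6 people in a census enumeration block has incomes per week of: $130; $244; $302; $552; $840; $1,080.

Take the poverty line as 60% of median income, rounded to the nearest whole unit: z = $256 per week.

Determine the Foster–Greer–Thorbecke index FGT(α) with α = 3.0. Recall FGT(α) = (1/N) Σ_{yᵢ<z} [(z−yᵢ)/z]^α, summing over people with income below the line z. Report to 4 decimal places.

0.0199

Incomes under z: $130, $244 (q = 2 of N = 6).
Gap ratios (z−y)/z: (256−130)/256 = 0.4922; (256−244)/256 = 0.0469.
Raised to α = 3.0: 0.11923; 0.00010.
Sum = 0.119335; FGT(3.0) = 0.119335 / 6 = 0.0199.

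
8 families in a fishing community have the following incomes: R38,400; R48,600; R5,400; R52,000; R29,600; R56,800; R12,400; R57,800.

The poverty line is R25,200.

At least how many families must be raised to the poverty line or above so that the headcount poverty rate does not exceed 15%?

1

Currently q = 2 of N = 8 are below the line (H = 0.250).
A headcount ratio of at most 15% allows at most ⌊0.15 × 8⌋ = 1 poor families.
So at least 2 − 1 = 1 must be lifted.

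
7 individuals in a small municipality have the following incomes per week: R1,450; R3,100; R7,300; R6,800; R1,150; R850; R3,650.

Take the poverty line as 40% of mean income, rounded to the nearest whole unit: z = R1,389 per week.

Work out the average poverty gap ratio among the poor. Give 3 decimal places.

Poor units: R850, R1,150 (q = 2 of N = 7).
Relative gaps: 0.3880, 0.1721; sum = 0.560115.
I averages over the q = 2 poor units only: 0.560115 / 2 = 0.280.

0.280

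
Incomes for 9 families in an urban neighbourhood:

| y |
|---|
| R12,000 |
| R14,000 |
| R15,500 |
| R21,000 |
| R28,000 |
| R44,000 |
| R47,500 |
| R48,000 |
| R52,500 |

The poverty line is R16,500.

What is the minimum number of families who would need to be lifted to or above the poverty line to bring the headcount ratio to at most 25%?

3 of the 9 families are poor, so H = 3/9 = 0.333.
A headcount ratio of at most 25% allows at most ⌊0.25 × 9⌋ = 2 poor families.
So at least 3 − 2 = 1 must be lifted.

1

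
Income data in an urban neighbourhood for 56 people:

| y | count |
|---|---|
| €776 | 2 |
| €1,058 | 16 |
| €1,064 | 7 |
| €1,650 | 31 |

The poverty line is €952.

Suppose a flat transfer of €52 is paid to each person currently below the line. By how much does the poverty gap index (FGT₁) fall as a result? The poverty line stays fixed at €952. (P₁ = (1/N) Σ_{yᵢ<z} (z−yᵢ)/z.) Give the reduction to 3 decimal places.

Before: below the line — 2×€776; poverty gap index (FGT₁) = 0.00660.
After the €52 transfer: below the line — 2×€828; poverty gap index (FGT₁) = 0.00465.
Reduction = 0.00660 − 0.00465 = 0.002.

0.002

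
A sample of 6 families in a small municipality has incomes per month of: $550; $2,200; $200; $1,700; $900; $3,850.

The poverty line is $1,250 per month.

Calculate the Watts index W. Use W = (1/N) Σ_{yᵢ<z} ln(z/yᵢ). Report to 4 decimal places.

Poor units: $200, $550, $900 (q = 3 of N = 6).
Log shortfalls: ln(1250/200) = 1.8326; ln(1250/550) = 0.8210; ln(1250/900) = 0.3285.
W = 2.982066 / 6 = 0.4970.

0.4970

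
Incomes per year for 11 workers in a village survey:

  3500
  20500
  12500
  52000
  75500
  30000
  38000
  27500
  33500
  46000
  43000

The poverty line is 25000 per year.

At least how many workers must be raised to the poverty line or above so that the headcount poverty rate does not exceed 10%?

2

3 of the 11 workers are poor, so H = 3/11 = 0.273.
A headcount ratio of at most 10% allows at most ⌊0.10 × 11⌋ = 1 poor workers.
So at least 3 − 1 = 2 must be lifted.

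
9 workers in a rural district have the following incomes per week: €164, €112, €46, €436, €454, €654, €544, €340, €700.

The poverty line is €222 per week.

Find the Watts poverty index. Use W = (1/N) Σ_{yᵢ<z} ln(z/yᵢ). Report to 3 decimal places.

Below z: €46, €112, €164 (q = 3 of N = 9).
Log shortfalls: ln(222/46) = 1.5740; ln(222/112) = 0.6842; ln(222/164) = 0.3028.
W = 2.561025 / 9 = 0.285.

0.285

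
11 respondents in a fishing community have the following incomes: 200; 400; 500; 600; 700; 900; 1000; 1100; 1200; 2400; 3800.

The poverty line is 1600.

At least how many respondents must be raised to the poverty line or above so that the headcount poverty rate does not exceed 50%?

4

Currently q = 9 of N = 11 are below the line (H = 0.818).
A headcount ratio of at most 50% allows at most ⌊0.50 × 11⌋ = 5 poor respondents.
So at least 9 − 5 = 4 must be lifted.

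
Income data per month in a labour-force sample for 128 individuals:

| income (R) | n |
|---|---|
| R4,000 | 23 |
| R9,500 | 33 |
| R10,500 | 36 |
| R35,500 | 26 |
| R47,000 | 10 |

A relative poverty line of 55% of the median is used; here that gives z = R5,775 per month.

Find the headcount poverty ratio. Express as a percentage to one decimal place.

18.0%

23 of the 128 individuals have income below R5,775.
H = 23/128 = 18.0%.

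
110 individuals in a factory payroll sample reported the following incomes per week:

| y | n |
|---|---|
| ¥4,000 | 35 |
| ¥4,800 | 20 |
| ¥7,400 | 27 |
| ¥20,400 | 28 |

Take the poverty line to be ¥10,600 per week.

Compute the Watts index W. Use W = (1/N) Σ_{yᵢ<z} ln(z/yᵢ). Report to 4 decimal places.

Incomes under z: 35×¥4,000, 20×¥4,800, 27×¥7,400 (q = 82 of N = 110).
ln(z/y) terms: ln(10600/4000) = 0.9746 (×35); ln(10600/4800) = 0.7922 (×20); ln(10600/7400) = 0.3594 (×27).
W = 59.657447 / 110 = 0.5423.

0.5423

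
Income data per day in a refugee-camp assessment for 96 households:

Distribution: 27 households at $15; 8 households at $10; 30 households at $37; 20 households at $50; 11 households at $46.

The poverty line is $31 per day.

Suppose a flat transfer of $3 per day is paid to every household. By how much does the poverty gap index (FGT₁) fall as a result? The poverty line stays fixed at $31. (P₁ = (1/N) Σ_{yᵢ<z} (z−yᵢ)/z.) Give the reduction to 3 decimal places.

Before: below the line — 8×$10, 27×$15; poverty gap index (FGT₁) = 0.20161.
After the $3 transfer: below the line — 8×$13, 27×$18; poverty gap index (FGT₁) = 0.16633.
Reduction = 0.20161 − 0.16633 = 0.035.

0.035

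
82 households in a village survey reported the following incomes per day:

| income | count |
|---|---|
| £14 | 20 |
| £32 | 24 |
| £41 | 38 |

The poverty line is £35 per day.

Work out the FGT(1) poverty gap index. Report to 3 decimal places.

0.171

Incomes under z: 20×£14, 24×£32 (q = 44 of N = 82).
Shortfall ratios: (35−14)/35 = 0.6000 (×20); (35−32)/35 = 0.0857 (×24).
Sum of shortfalls = 14.057143; P₁ averages over all N: 14.057143 / 82 = 0.171.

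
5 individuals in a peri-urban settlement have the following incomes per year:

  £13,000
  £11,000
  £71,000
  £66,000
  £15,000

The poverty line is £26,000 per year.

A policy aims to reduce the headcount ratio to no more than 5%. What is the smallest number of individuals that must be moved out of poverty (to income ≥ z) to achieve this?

3

3 of the 5 individuals are poor, so H = 3/5 = 0.600.
A headcount ratio of at most 5% allows at most ⌊0.05 × 5⌋ = 0 poor individuals.
So at least 3 − 0 = 3 must be lifted.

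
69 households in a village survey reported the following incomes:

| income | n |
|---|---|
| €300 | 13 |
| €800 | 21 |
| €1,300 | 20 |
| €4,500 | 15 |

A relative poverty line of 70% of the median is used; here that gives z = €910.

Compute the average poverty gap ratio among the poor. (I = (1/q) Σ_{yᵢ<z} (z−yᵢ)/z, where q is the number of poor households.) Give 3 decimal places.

0.331

Below the line: 13×€300, 21×€800 (q = 34 of N = 69).
Shortfall ratios (z−y)/z: 0.6703 (×13), 0.1209 (×21); sum = 11.252747.
The income-gap ratio divides by q (the poor only): 11.252747 / 34 = 0.331.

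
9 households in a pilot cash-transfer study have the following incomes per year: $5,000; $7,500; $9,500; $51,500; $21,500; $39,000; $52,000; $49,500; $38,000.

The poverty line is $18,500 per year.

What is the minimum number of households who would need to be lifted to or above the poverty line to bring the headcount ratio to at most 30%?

3 of the 9 households are poor, so H = 3/9 = 0.333.
A headcount ratio of at most 30% allows at most ⌊0.30 × 9⌋ = 2 poor households.
So at least 3 − 2 = 1 must be lifted.

1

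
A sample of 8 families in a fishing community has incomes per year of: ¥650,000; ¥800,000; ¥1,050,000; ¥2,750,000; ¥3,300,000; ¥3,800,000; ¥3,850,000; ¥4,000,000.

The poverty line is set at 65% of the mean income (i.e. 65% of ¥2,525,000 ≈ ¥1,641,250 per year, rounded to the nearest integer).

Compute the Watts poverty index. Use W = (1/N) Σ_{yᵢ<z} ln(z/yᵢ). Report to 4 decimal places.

Incomes under z: ¥650,000, ¥800,000, ¥1,050,000 (q = 3 of N = 8).
Log shortfalls: ln(1641250/650000) = 0.9262; ln(1641250/800000) = 0.7186; ln(1641250/1050000) = 0.4467.
W = 2.091511 / 8 = 0.2614.

0.2614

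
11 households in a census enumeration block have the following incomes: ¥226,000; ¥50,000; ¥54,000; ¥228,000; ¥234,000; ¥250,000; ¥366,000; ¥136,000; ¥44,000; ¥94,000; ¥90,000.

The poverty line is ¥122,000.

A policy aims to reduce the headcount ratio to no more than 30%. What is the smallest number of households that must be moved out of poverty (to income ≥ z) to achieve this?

2

5 of the 11 households are poor, so H = 5/11 = 0.455.
A headcount ratio of at most 30% allows at most ⌊0.30 × 11⌋ = 3 poor households.
So at least 5 − 3 = 2 must be lifted.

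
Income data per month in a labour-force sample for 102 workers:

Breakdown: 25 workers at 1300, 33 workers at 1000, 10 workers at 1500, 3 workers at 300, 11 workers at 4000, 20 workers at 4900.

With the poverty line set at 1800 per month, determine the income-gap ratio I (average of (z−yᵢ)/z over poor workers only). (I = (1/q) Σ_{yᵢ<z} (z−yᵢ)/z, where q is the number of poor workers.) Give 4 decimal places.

0.3631

Below the line: 3×300, 33×1000, 25×1300, 10×1500 (q = 71 of N = 102).
Relative gaps: 0.8333 (×3), 0.4444 (×33), 0.2778 (×25), 0.1667 (×10); sum = 25.777778.
The income-gap ratio divides by q (the poor only): 25.777778 / 71 = 0.3631.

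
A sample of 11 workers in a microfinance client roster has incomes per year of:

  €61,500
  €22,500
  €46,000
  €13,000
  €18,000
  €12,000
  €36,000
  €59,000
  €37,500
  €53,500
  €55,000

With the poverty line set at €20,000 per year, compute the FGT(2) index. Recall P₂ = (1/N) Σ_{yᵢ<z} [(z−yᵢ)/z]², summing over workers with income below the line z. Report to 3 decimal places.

0.027

Poor units: €12,000, €13,000, €18,000 (q = 3 of N = 11).
Normalized shortfalls: (20000−12000)/20000 = 0.4000; (20000−13000)/20000 = 0.3500; (20000−18000)/20000 = 0.1000.
Squared: 0.1600; 0.1225; 0.0100.
Sum = 0.292500; P₂ = 0.292500 / 11 = 0.027.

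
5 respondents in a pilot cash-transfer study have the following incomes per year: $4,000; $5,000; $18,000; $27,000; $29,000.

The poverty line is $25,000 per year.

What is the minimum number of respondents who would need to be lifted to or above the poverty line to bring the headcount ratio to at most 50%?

1

3 of the 5 respondents are poor, so H = 3/5 = 0.600.
A headcount ratio of at most 50% allows at most ⌊0.50 × 5⌋ = 2 poor respondents.
So at least 3 − 2 = 1 must be lifted.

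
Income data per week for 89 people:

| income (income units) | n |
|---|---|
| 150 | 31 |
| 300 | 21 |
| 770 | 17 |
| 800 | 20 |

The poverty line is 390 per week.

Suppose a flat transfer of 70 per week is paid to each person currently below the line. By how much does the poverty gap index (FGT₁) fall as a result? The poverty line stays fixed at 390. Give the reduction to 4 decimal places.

Before: below the line — 31×150, 21×300; poverty gap index (FGT₁) = 0.268799.
After the 70 transfer: below the line — 31×220, 21×370; poverty gap index (FGT₁) = 0.163930.
Reduction = 0.268799 − 0.163930 = 0.1049.

0.1049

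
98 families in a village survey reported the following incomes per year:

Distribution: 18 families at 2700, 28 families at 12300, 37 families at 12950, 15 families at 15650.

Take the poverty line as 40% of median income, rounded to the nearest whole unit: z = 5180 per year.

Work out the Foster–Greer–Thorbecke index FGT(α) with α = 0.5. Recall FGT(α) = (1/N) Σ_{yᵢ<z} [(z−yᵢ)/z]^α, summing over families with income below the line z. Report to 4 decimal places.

Below z: 18×2700 (q = 18 of N = 98).
Gap ratios (z−y)/z: (5180−2700)/5180 = 0.4788 (×18).
Raised to α = 0.5: 0.69193 (×18).
Sum = 12.454706; FGT(0.5) = 12.454706 / 98 = 0.1271.

0.1271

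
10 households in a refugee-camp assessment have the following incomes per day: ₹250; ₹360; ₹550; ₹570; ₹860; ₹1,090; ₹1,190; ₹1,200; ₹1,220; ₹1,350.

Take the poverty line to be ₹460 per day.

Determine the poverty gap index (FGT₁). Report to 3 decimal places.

Poor units: ₹250, ₹360 (q = 2 of N = 10).
Normalized shortfalls: (460−250)/460 = 0.4565; (460−360)/460 = 0.2174.
Sum of shortfalls = 0.673913; P₁ averages over all N: 0.673913 / 10 = 0.067.

0.067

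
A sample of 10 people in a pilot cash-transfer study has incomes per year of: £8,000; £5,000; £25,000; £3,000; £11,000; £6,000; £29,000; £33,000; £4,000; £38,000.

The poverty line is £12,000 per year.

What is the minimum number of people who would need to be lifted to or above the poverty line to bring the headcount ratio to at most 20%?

4

Currently q = 6 of N = 10 are below the line (H = 0.600).
A headcount ratio of at most 20% allows at most ⌊0.20 × 10⌋ = 2 poor people.
So at least 6 − 2 = 4 must be lifted.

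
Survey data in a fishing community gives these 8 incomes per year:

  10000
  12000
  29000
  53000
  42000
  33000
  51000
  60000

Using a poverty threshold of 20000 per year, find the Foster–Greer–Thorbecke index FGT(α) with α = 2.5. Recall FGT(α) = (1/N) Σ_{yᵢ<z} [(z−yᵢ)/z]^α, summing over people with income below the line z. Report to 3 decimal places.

Incomes under z: 10000, 12000 (q = 2 of N = 8).
Gap ratios (z−y)/z: (20000−10000)/20000 = 0.5000; (20000−12000)/20000 = 0.4000.
Raised to α = 2.5: 0.17678; 0.10119.
Sum = 0.277970; FGT(2.5) = 0.277970 / 8 = 0.035.

0.035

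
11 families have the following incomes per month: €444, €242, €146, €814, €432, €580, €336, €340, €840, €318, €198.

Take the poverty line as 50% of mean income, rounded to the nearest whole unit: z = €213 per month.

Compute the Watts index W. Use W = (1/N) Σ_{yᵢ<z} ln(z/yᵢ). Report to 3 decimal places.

Poor units: €146, €198 (q = 2 of N = 11).
Log shortfalls: ln(213/146) = 0.3777; ln(213/198) = 0.0730.
W = 0.450711 / 11 = 0.041.

0.041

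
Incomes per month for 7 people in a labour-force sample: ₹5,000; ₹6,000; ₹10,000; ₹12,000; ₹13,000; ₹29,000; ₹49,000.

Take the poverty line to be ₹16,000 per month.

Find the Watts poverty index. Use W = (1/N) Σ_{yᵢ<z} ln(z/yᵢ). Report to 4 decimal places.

0.4442

Incomes under z: ₹5,000, ₹6,000, ₹10,000, ₹12,000, ₹13,000 (q = 5 of N = 7).
Log gaps: ln(16000/5000) = 1.1632; ln(16000/6000) = 0.9808; ln(16000/10000) = 0.4700; ln(16000/12000) = 0.2877; ln(16000/13000) = 0.2076.
W = 3.109305 / 7 = 0.4442.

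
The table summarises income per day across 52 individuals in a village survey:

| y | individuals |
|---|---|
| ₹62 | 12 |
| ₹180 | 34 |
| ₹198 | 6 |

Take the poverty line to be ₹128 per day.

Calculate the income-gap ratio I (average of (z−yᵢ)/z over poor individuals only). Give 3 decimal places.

Incomes under z: 12×₹62 (q = 12 of N = 52).
Relative gaps: 0.5156 (×12); sum = 6.187500.
The income-gap ratio divides by q (the poor only): 6.187500 / 12 = 0.516.

0.516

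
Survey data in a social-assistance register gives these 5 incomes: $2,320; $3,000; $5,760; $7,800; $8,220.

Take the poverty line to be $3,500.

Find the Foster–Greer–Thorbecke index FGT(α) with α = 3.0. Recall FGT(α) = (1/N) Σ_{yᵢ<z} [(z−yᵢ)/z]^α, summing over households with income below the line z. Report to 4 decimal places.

Poor units: $2,320, $3,000 (q = 2 of N = 5).
Shortfall ratios: (3500−2320)/3500 = 0.3371; (3500−3000)/3500 = 0.1429.
Raised to α = 3.0: 0.03832; 0.00292.
Sum = 0.041237; FGT(3.0) = 0.041237 / 5 = 0.0082.

0.0082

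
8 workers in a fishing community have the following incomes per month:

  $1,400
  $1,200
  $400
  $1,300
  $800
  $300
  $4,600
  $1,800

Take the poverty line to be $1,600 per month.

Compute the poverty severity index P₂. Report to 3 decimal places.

0.198

Below z: $300, $400, $800, $1,200, $1,300, $1,400 (q = 6 of N = 8).
Normalized shortfalls: (1600−300)/1600 = 0.8125; (1600−400)/1600 = 0.7500; (1600−800)/1600 = 0.5000; (1600−1200)/1600 = 0.2500; (1600−1300)/1600 = 0.1875; (1600−1400)/1600 = 0.1250.
Squared: 0.6602; 0.5625; 0.2500; 0.0625; 0.0352; 0.0156.
Sum = 1.585938; P₂ = 1.585938 / 8 = 0.198.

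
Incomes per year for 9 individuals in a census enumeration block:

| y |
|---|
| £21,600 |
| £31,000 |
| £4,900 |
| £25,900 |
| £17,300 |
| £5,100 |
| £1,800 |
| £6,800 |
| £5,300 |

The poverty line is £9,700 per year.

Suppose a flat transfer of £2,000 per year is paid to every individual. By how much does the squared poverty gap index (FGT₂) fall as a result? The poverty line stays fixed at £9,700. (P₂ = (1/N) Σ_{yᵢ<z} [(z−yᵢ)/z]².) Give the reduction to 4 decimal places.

0.0926

Before: below the line — £1,800, £4,900, £5,100, £5,300, £6,800; squared poverty gap index (FGT₂) = 0.158690.
After the £2,000 transfer: below the line — £3,800, £6,900, £7,100, £7,300, £8,800; squared poverty gap index (FGT₂) = 0.066107.
Reduction = 0.158690 − 0.066107 = 0.0926.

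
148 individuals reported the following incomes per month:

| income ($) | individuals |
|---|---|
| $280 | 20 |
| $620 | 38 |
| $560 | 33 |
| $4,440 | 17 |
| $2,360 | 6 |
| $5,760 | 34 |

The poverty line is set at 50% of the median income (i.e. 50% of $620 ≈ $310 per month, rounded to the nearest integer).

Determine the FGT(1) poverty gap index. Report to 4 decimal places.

0.0131

Poor units: 20×$280 (q = 20 of N = 148).
Shortfall ratios: (310−280)/310 = 0.0968 (×20).
Σ = 1.935484. Dividing by the full population N = 148 gives P₁ = 0.0131.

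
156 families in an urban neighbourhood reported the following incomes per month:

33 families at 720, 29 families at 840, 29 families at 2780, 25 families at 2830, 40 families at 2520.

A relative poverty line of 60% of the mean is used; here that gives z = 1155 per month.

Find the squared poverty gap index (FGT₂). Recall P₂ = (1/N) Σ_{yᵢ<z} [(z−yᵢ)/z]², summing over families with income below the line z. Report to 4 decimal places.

Poor units: 33×720, 29×840 (q = 62 of N = 156).
Shortfall ratios: (1155−720)/1155 = 0.3766 (×33); (1155−840)/1155 = 0.2727 (×29).
Squared: 0.1418 (×33); 0.0744 (×29).
Sum = 6.837915; P₂ = 6.837915 / 156 = 0.0438.

0.0438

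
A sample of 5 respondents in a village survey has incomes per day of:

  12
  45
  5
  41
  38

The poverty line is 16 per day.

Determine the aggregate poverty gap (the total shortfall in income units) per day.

Poor units: 5, 12 (q = 2 of N = 5).
Individual gaps: 16−5 = 11; 16−12 = 4.
Aggregate gap = 15.

15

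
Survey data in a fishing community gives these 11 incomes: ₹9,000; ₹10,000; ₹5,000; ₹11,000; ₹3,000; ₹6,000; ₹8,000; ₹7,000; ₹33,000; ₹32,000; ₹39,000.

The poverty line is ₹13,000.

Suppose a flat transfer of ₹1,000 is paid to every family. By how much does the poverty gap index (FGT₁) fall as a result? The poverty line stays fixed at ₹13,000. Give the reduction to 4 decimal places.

0.0559

Before: below the line — ₹3,000, ₹5,000, ₹6,000, ₹7,000, ₹8,000, ₹9,000, ₹10,000, ₹11,000; poverty gap index (FGT₁) = 0.314685.
After the ₹1,000 transfer: below the line — ₹4,000, ₹6,000, ₹7,000, ₹8,000, ₹9,000, ₹10,000, ₹11,000, ₹12,000; poverty gap index (FGT₁) = 0.258741.
Reduction = 0.314685 − 0.258741 = 0.0559.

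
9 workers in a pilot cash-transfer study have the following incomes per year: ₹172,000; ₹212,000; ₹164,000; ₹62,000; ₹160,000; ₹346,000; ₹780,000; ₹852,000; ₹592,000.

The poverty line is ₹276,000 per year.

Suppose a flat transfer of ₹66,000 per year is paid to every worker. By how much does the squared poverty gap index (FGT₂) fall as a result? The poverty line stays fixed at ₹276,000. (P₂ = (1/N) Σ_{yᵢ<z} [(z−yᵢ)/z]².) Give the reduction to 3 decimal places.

Before: below the line — ₹62,000, ₹160,000, ₹164,000, ₹172,000, ₹212,000; squared poverty gap index (FGT₂) = 0.12647.
After the ₹66,000 transfer: below the line — ₹128,000, ₹226,000, ₹230,000, ₹238,000; squared poverty gap index (FGT₂) = 0.04079.
Reduction = 0.12647 − 0.04079 = 0.086.

0.086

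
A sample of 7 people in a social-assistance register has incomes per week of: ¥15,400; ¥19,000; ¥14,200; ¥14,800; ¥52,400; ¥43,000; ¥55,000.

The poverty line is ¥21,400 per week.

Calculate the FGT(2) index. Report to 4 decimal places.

0.0428

Poor units: ¥14,200, ¥14,800, ¥15,400, ¥19,000 (q = 4 of N = 7).
Shortfall ratios: (21400−14200)/21400 = 0.3364; (21400−14800)/21400 = 0.3084; (21400−15400)/21400 = 0.2804; (21400−19000)/21400 = 0.1121.
Squared: 0.1132; 0.0951; 0.0786; 0.0126.
Sum = 0.299502; P₂ = 0.299502 / 7 = 0.0428.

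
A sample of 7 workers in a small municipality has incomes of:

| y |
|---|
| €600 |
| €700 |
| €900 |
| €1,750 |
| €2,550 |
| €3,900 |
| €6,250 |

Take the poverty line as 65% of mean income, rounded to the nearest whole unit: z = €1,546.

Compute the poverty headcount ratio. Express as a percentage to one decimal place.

42.9%

3 of the 7 workers have income below €1,546.
H = 3/7 = 42.9%.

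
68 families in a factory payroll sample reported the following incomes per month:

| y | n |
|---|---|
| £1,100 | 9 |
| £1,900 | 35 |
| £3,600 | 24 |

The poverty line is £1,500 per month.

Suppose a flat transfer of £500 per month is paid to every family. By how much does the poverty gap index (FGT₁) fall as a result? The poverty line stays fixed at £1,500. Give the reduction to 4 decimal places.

Before: below the line — 9×£1,100; poverty gap index (FGT₁) = 0.035294.
After the £500 transfer: below the line — none; poverty gap index (FGT₁) = 0.000000.
Reduction = 0.035294 − 0.000000 = 0.0353.

0.0353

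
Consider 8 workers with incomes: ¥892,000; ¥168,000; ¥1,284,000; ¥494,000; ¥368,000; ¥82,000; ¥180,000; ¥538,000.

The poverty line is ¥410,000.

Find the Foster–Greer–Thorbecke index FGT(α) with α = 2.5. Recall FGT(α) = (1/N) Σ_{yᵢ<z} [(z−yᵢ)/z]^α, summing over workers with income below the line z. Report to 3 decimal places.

Below the line: ¥82,000, ¥168,000, ¥180,000, ¥368,000 (q = 4 of N = 8).
Relative gaps: (410000−82000)/410000 = 0.8000; (410000−168000)/410000 = 0.5902; (410000−180000)/410000 = 0.5610; (410000−368000)/410000 = 0.1024.
Raised to α = 2.5: 0.57243; 0.26766; 0.23570; 0.00336.
Sum = 1.079149; FGT(2.5) = 1.079149 / 8 = 0.135.

0.135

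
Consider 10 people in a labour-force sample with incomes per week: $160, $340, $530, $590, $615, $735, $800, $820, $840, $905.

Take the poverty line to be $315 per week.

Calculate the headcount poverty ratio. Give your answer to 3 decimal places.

1 of the 10 people have income below $315.
H = 1/10 = 0.100.

0.100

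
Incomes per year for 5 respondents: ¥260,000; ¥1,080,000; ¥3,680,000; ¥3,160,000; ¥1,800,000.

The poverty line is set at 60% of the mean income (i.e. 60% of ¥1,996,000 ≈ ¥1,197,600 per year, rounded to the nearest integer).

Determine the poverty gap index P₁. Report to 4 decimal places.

0.1762

Below the line: ¥260,000, ¥1,080,000 (q = 2 of N = 5).
Relative gaps: (1197600−260000)/1197600 = 0.7829; (1197600−1080000)/1197600 = 0.0982.
Σ = 0.881096. Dividing by the full population N = 5 gives P₁ = 0.1762.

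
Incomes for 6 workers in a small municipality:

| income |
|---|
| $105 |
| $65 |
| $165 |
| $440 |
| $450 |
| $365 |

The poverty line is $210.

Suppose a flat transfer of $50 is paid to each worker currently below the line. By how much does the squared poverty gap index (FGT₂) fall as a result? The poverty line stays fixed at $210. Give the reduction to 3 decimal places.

Before: below the line — $65, $105, $165; squared poverty gap index (FGT₂) = 0.12878.
After the $50 transfer: below the line — $115, $155; squared poverty gap index (FGT₂) = 0.04554.
Reduction = 0.12878 − 0.04554 = 0.083.

0.083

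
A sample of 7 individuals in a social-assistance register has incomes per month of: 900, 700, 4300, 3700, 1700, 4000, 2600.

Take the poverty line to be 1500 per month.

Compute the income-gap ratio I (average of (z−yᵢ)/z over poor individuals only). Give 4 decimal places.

Below the line: 700, 900 (q = 2 of N = 7).
Shortfall ratios (z−y)/z: 0.5333, 0.4000; sum = 0.933333.
I averages over the q = 2 poor units only: 0.933333 / 2 = 0.4667.

0.4667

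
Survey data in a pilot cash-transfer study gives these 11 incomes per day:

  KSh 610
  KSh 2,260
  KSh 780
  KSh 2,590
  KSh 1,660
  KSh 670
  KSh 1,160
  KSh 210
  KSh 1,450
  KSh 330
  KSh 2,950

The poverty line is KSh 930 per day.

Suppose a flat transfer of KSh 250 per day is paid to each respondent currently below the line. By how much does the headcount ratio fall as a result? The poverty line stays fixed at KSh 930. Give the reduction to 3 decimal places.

Before: below the line — KSh 210, KSh 330, KSh 610, KSh 670, KSh 780; headcount ratio = 0.45455.
After the KSh 250 transfer: below the line — KSh 460, KSh 580, KSh 860, KSh 920; headcount ratio = 0.36364.
Reduction = 0.45455 − 0.36364 = 0.091.

0.091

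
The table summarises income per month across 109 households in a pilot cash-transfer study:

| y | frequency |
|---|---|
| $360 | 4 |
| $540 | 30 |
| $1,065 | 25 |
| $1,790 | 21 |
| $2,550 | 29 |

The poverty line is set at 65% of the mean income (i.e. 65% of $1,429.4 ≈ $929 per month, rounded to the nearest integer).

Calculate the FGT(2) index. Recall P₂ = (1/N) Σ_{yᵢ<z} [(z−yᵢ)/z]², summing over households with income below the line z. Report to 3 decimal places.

0.062

Incomes under z: 4×$360, 30×$540 (q = 34 of N = 109).
Shortfall ratios: (929−360)/929 = 0.6125 (×4); (929−540)/929 = 0.4187 (×30).
Squared: 0.3751 (×4); 0.1753 (×30).
Sum = 6.760599; P₂ = 6.760599 / 109 = 0.062.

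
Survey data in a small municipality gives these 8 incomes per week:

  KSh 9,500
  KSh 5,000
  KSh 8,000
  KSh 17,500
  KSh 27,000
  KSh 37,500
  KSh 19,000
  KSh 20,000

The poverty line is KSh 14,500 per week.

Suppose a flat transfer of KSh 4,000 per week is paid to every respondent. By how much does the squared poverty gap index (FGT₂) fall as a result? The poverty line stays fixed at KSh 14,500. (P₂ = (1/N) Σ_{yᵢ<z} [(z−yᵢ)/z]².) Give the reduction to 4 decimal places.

Before: below the line — KSh 5,000, KSh 8,000, KSh 9,500; squared poverty gap index (FGT₂) = 0.093639.
After the KSh 4,000 transfer: below the line — KSh 9,000, KSh 12,000, KSh 13,500; squared poverty gap index (FGT₂) = 0.022295.
Reduction = 0.093639 − 0.022295 = 0.0713.

0.0713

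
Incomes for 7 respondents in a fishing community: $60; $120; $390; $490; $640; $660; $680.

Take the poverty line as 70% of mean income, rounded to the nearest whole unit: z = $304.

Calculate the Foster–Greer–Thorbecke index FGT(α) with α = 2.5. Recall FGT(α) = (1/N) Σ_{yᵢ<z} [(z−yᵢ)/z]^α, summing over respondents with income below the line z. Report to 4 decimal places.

0.1232

Poor units: $60, $120 (q = 2 of N = 7).
Gap ratios (z−y)/z: (304−60)/304 = 0.8026; (304−120)/304 = 0.6053.
Raised to α = 2.5: 0.57715; 0.28501.
Sum = 0.862163; FGT(2.5) = 0.862163 / 7 = 0.1232.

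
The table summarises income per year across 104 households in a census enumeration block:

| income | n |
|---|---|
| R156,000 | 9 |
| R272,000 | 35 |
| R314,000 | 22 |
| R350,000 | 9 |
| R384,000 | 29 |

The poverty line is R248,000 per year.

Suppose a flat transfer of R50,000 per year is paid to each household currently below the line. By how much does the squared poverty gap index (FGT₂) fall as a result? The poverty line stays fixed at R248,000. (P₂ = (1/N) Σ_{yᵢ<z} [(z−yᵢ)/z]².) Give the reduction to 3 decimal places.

Before: below the line — 9×R156,000; squared poverty gap index (FGT₂) = 0.01191.
After the R50,000 transfer: below the line — 9×R206,000; squared poverty gap index (FGT₂) = 0.00248.
Reduction = 0.01191 − 0.00248 = 0.009.

0.009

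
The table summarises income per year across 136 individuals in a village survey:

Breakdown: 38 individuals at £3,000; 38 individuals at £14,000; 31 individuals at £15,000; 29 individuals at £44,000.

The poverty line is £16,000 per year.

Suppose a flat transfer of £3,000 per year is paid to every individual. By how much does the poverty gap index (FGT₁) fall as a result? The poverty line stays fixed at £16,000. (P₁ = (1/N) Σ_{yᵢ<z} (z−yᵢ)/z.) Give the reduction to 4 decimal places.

Before: below the line — 38×£3,000, 38×£14,000, 31×£15,000; poverty gap index (FGT₁) = 0.276195.
After the £3,000 transfer: below the line — 38×£6,000; poverty gap index (FGT₁) = 0.174632.
Reduction = 0.276195 − 0.174632 = 0.1016.

0.1016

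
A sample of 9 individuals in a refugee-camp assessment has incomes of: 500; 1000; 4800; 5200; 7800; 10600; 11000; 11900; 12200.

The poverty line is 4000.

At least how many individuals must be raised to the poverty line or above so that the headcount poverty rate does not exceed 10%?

2

Currently q = 2 of N = 9 are below the line (H = 0.222).
A headcount ratio of at most 10% allows at most ⌊0.10 × 9⌋ = 0 poor individuals.
So at least 2 − 0 = 2 must be lifted.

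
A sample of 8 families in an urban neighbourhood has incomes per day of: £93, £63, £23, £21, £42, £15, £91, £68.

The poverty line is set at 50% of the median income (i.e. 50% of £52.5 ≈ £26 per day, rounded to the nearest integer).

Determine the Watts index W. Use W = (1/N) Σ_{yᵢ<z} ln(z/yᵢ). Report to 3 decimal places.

Poor units: £15, £21, £23 (q = 3 of N = 8).
Log gaps: ln(26/15) = 0.5500; ln(26/21) = 0.2136; ln(26/23) = 0.1226.
W = 0.886223 / 8 = 0.111.

0.111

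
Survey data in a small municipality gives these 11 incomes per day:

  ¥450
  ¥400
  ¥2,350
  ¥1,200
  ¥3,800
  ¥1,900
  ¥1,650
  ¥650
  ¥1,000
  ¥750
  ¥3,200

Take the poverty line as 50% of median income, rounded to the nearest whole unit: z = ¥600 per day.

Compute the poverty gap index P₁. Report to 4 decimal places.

Below z: ¥400, ¥450 (q = 2 of N = 11).
Relative gaps: (600−400)/600 = 0.3333; (600−450)/600 = 0.2500.
Σ = 0.583333. Dividing by the full population N = 11 gives P₁ = 0.0530.

0.0530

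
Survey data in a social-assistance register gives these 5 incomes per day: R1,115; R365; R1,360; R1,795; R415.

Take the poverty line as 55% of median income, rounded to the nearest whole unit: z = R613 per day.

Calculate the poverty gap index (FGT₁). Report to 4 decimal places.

Incomes under z: R365, R415 (q = 2 of N = 5).
Shortfall ratios: (613−365)/613 = 0.4046; (613−415)/613 = 0.3230.
Sum of shortfalls = 0.727569; P₁ averages over all N: 0.727569 / 5 = 0.1455.

0.1455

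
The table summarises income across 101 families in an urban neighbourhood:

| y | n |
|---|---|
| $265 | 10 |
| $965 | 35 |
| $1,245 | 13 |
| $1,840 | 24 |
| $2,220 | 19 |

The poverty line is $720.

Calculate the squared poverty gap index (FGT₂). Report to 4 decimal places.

0.0395

Below z: 10×$265 (q = 10 of N = 101).
Gap ratios (z−y)/z: (720−265)/720 = 0.6319 (×10).
Squared: 0.3994 (×10).
Sum = 3.993538; P₂ = 3.993538 / 101 = 0.0395.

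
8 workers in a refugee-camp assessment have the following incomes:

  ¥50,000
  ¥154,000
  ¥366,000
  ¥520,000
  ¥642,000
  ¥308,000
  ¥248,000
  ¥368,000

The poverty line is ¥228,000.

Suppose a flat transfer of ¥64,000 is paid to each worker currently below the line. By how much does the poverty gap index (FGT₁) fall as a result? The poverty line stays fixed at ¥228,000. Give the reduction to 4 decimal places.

0.0702

Before: below the line — ¥50,000, ¥154,000; poverty gap index (FGT₁) = 0.138158.
After the ¥64,000 transfer: below the line — ¥114,000, ¥218,000; poverty gap index (FGT₁) = 0.067982.
Reduction = 0.138158 − 0.067982 = 0.0702.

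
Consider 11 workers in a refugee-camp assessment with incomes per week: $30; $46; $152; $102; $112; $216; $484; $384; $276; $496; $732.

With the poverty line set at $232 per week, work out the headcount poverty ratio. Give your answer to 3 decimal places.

6 of the 11 workers have income below $232.
H = 6/11 = 0.545.

0.545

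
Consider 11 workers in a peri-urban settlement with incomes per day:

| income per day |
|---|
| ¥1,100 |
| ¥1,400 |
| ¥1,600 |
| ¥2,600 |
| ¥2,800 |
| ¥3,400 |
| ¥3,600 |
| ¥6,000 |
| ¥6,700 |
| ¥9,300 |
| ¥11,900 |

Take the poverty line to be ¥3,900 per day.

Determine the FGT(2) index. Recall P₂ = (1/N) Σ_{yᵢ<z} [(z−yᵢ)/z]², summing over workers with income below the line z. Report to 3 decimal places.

0.135

Poor units: ¥1,100, ¥1,400, ¥1,600, ¥2,600, ¥2,800, ¥3,400, ¥3,600 (q = 7 of N = 11).
Relative gaps: (3900−1100)/3900 = 0.7179; (3900−1400)/3900 = 0.6410; (3900−1600)/3900 = 0.5897; (3900−2600)/3900 = 0.3333; (3900−2800)/3900 = 0.2821; (3900−3400)/3900 = 0.1282; (3900−3600)/3900 = 0.0769.
Squared: 0.5155; 0.4109; 0.3478; 0.1111; 0.0796; 0.0164; 0.0059.
Sum = 1.487179; P₂ = 1.487179 / 11 = 0.135.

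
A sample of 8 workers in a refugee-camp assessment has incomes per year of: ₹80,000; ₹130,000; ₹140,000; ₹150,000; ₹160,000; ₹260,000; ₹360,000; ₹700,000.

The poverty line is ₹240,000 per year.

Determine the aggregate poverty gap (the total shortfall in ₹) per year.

Below z: ₹80,000, ₹130,000, ₹140,000, ₹150,000, ₹160,000 (q = 5 of N = 8).
Individual gaps: 240000−80000 = 160000; 240000−130000 = 110000; 240000−140000 = 100000; 240000−150000 = 90000; 240000−160000 = 80000.
Aggregate gap = ₹540,000.

₹540,000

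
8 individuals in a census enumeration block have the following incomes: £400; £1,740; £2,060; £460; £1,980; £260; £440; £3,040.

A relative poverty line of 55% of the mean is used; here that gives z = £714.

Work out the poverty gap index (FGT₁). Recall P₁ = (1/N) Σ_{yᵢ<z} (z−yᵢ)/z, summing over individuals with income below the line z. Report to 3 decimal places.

Poor units: £260, £400, £440, £460 (q = 4 of N = 8).
Gap ratios (z−y)/z: (714−260)/714 = 0.6359; (714−400)/714 = 0.4398; (714−440)/714 = 0.3838; (714−460)/714 = 0.3557.
Σ = 1.815126. Dividing by the full population N = 8 gives P₁ = 0.227.

0.227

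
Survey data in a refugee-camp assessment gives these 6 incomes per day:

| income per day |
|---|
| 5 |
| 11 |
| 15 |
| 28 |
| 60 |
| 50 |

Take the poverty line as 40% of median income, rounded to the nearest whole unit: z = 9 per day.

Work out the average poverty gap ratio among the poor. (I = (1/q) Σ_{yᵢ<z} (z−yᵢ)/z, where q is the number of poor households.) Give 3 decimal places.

0.444

Poor units: 5 (q = 1 of N = 6).
Relative gaps: 0.4444; sum = 0.444444.
The income-gap ratio divides by q (the poor only): 0.444444 / 1 = 0.444.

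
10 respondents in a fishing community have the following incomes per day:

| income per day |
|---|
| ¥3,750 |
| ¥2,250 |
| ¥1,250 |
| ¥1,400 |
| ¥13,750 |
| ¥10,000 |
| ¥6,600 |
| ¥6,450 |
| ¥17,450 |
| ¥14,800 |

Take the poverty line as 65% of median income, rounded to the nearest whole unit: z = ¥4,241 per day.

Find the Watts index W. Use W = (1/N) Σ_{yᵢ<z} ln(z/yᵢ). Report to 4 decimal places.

Incomes under z: ¥1,250, ¥1,400, ¥2,250, ¥3,750 (q = 4 of N = 10).
Log gaps: ln(4241/1250) = 1.2217; ln(4241/1400) = 1.1083; ln(4241/2250) = 0.6339; ln(4241/3750) = 0.1230.
W = 3.086895 / 10 = 0.3087.

0.3087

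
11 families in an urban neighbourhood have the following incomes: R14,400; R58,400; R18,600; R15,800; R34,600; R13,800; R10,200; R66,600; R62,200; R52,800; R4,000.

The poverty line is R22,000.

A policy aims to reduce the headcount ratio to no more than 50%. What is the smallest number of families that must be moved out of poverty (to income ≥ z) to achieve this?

1

6 of the 11 families are poor, so H = 6/11 = 0.545.
A headcount ratio of at most 50% allows at most ⌊0.50 × 11⌋ = 5 poor families.
So at least 6 − 5 = 1 must be lifted.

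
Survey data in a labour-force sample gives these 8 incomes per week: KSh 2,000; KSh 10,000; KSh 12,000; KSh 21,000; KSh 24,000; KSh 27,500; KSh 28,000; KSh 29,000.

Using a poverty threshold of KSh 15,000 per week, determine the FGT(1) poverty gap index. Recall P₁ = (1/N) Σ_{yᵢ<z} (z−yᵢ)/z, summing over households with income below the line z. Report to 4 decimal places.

Poor units: KSh 2,000, KSh 10,000, KSh 12,000 (q = 3 of N = 8).
Shortfall ratios: (15000−2000)/15000 = 0.8667; (15000−10000)/15000 = 0.3333; (15000−12000)/15000 = 0.2000.
Sum of shortfalls = 1.400000; P₁ averages over all N: 1.400000 / 8 = 0.1750.

0.1750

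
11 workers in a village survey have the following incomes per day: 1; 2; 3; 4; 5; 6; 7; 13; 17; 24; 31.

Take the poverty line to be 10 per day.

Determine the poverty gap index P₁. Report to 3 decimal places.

Poor units: 1, 2, 3, 4, 5, 6, 7 (q = 7 of N = 11).
Relative gaps: (10−1)/10 = 0.9000; (10−2)/10 = 0.8000; (10−3)/10 = 0.7000; (10−4)/10 = 0.6000; (10−5)/10 = 0.5000; (10−6)/10 = 0.4000; (10−7)/10 = 0.3000.
Σ = 4.200000. Dividing by the full population N = 11 gives P₁ = 0.382.

0.382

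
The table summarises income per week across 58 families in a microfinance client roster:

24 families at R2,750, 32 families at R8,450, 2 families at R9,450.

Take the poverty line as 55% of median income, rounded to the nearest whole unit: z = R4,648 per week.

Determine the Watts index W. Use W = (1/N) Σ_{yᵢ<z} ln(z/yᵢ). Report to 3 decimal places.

0.217

Below the line: 24×R2,750 (q = 24 of N = 58).
ln(z/y) terms: ln(4648/2750) = 0.5248 (×24).
W = 12.596067 / 58 = 0.217.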